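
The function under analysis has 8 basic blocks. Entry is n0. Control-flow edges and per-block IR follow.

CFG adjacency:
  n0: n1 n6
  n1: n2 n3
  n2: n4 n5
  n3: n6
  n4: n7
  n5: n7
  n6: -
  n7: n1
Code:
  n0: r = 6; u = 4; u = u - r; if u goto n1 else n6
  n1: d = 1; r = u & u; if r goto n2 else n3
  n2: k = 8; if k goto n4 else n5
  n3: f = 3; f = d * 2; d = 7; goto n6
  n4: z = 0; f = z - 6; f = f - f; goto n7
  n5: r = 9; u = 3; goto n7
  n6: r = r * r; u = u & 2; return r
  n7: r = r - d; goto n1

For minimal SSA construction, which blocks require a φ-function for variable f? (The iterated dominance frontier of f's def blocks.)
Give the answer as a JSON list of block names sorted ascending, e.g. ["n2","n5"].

Answer: ["n1", "n6", "n7"]

Analysis:
idom tree: n1←n0 n2←n1 n3←n1 n4←n2 n5←n2 n6←n0 n7←n2
Dom at joins:
  n1: preds {n0,n7}: {n0} ∩ {n0,n1,n2,n7} = {n0}; idom=n0
  n6: preds {n0,n3}: {n0} ∩ {n0,n1,n3} = {n0}; idom=n0
  n7: preds {n4,n5}: {n0,n1,n2,n4} ∩ {n0,n1,n2,n5} = {n0,n1,n2}; idom=n2

Frontier:
  join n1 pred n0: · stop@n0
  join n1 pred n7: n7→n2→n1 stop@n0
  join n6 pred n0: · stop@n0
  join n6 pred n3: n3→n1 stop@n0
  join n7 pred n4: n4 stop@n2
  join n7 pred n5: n5 stop@n2
  DF(n0)=∅
  DF(n1)={n1,n6}
  DF(n2)={n1}
  DF(n3)={n6}
  DF(n4)={n7}
  DF(n5)={n7}
  DF(n6)=∅
  DF(n7)={n1}

φ for f: defs {n3,n4}
  DF⁺ = {n1,n6,n7}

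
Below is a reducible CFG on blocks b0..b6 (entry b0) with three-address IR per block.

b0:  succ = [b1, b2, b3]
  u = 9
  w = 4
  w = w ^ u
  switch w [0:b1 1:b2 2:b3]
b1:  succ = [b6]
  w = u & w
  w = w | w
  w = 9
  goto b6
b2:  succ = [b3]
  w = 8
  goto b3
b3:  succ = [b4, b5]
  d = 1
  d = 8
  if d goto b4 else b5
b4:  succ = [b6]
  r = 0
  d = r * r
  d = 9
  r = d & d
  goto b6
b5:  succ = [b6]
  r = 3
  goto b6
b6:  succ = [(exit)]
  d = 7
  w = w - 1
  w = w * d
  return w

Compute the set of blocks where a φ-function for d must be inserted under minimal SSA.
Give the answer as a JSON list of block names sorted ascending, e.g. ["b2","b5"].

idom tree: b1←b0 b2←b0 b3←b0 b4←b3 b5←b3 b6←b0
Dom at joins:
  b3: preds {b0,b2}: {b0} ∩ {b0,b2} = {b0}; idom=b0
  b6: preds {b1,b4,b5}: {b0,b1} ∩ {b0,b3,b4} ∩ {b0,b3,b5} = {b0}; idom=b0

DF derivation:
  join b3 pred b0: · stop@b0
  join b3 pred b2: b2 stop@b0
  join b6 pred b1: b1 stop@b0
  join b6 pred b4: b4→b3 stop@b0
  join b6 pred b5: b5→b3 stop@b0
  b0 → ∅
  b1 → {b6}
  b2 → {b3}
  b3 → {b6}
  b4 → {b6}
  b5 → {b6}
  b6 → ∅

φ for d: defs {b3,b4,b6}
  DF⁺ = {b6}

Answer: ["b6"]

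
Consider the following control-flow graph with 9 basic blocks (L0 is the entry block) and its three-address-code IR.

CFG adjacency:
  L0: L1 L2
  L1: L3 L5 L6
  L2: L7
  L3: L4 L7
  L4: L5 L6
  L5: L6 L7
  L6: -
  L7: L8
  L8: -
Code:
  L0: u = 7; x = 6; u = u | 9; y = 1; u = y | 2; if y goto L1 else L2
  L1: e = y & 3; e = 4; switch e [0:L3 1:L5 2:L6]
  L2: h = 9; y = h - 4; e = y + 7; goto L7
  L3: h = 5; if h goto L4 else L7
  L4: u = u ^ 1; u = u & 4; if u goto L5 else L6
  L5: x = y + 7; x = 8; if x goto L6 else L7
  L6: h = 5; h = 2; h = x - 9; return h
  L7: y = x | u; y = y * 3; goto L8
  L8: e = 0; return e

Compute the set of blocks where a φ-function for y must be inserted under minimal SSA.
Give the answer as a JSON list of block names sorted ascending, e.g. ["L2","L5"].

Answer: ["L7"]

Working:
idom tree: L1←L0 L2←L0 L3←L1 L4←L3 L5←L1 L6←L1 L7←L0 L8←L7
Join-block Dom:
  L5: preds {L1,L4}: {L0,L1} ∩ {L0,L1,L3,L4} = {L0,L1}; idom=L1
  L6: preds {L1,L4,L5}: {L0,L1} ∩ {L0,L1,L3,L4} ∩ {L0,L1,L5} = {L0,L1}; idom=L1
  L7: preds {L2,L3,L5}: {L0,L2} ∩ {L0,L1,L3} ∩ {L0,L1,L5} = {L0}; idom=L0

Frontier:
  L5←L1: walk · to L1
  L5←L4: walk L4→L3 to L1
  L6←L1: walk · to L1
  L6←L4: walk L4→L3 to L1
  L6←L5: walk L5 to L1
  L7←L2: walk L2 to L0
  L7←L3: walk L3→L1 to L0
  L7←L5: walk L5→L1 to L0
  DF(L0)=∅
  DF(L1)={L7}
  DF(L2)={L7}
  DF(L3)={L5,L6,L7}
  DF(L4)={L5,L6}
  DF(L5)={L6,L7}
  DF(L6)=∅
  DF(L7)=∅
  DF(L8)=∅

φ for y: defs {L0,L2,L7}
  DF⁺ = {L7}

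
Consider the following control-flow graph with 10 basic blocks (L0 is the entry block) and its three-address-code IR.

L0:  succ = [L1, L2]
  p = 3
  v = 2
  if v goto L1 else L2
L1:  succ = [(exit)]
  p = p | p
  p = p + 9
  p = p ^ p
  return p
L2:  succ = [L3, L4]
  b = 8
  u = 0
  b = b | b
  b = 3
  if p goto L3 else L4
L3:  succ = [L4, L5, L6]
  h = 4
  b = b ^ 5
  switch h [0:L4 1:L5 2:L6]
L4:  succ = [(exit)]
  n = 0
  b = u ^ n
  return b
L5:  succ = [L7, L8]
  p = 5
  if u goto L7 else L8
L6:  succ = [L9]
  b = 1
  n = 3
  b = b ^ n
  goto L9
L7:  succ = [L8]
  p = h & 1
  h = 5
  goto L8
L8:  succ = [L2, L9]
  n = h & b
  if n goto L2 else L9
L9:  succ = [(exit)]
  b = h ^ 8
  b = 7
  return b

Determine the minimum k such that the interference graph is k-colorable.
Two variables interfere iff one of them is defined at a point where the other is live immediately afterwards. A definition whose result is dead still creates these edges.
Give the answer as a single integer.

Per-block:
  L0 def {p,v} use ∅
  L1 def {p} use {p}
  L2 def {b,u} use {p}
  L3 def {b,h} use {b}
  L4 def {b,n} use {u}
  L5 def {p} use {u}
  L6 def {b,n} use ∅
  L7 def {h,p} use {h}
  L8 def {n} use {b,h}
  L9 def {b} use {h}

Liveness:
  live L0: ∅→{p}
  live L1: {p}→∅
  live L2: {p}→{b,u}
  live L3: {b,u}→{b,h,u}
  live L4: {u}→∅
  live L5: {b,h,u}→{b,h,p}
  live L6: {h}→{h}
  live L7: {b,h}→{b,h,p}
  live L8: {b,h,p}→{h,p}
  live L9: {h}→∅

Interference:
  b — {h,n,p,u}
  h — {b,n,p,u}
  n — {b,h,p,u}
  p — {b,h,n,u,v}
  u — {b,h,n,p}
  v — {p}

Registers:
  lower bound: {b,h,n,p,u} mutually conflict ⇒ χ ≥ 5
  assign b→c1 h→c2 n→c3 p→c0 u→c4 v→c1 — no edge inside a register ⇒ χ ≤ 5
  χ = 5

Answer: 5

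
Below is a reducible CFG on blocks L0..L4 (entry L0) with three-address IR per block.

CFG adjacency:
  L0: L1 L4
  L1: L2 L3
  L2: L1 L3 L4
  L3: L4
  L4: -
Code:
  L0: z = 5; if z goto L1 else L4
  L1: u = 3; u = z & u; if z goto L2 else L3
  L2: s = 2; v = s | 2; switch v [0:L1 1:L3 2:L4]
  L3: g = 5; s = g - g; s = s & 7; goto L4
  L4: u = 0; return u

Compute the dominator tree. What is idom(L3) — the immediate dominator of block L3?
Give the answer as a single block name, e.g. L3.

Answer: L1

Working:
idom tree: L1←L0 L2←L1 L3←L1 L4←L0
Dom at joins:
  L1: preds {L0,L2}: {L0} ∩ {L0,L1,L2} = {L0}; idom=L0
  L3: preds {L1,L2}: {L0,L1} ∩ {L0,L1,L2} = {L0,L1}; idom=L1
  L4: preds {L0,L2,L3}: {L0} ∩ {L0,L1,L2} ∩ {L0,L1,L3} = {L0}; idom=L0

idom(L3) = L1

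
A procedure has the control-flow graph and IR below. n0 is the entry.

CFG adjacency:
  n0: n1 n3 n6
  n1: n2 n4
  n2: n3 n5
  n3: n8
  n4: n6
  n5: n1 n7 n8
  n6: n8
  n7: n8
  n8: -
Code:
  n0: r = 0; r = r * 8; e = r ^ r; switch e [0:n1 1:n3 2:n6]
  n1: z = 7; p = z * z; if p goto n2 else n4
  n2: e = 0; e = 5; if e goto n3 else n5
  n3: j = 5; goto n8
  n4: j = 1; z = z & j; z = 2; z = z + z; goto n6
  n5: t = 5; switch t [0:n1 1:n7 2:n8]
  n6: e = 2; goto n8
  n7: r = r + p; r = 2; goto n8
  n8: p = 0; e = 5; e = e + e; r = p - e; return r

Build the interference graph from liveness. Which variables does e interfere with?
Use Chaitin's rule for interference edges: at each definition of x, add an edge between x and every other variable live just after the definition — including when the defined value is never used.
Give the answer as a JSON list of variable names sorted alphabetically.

Answer: ["p", "r"]

Analysis:
Per-block:
  n0: {e,r} / ∅
  n1: {p,z} / ∅
  n2: {e} / ∅
  n3: {j} / ∅
  n4: {j,z} / {z}
  n5: {t} / ∅
  n6: {e} / ∅
  n7: {r} / {p,r}
  n8: {e,p,r} / ∅

Backward fixpoint:
  n0: in=∅ out={r}
  n1: in={r} out={p,r,z}
  n2: in={p,r} out={p,r}
  n3: in=∅ out=∅
  n4: in={z} out=∅
  n5: in={p,r} out={p,r}
  n6: in=∅ out=∅
  n7: in={p,r} out=∅
  n8: in=∅ out=∅

Interfere edges:
  e↔{p,r}
  j↔{z}
  p↔{e,r,t,z}
  r↔{e,p,t,z}
  t↔{p,r}
  z↔{j,p,r}

N(e) = ["p", "r"]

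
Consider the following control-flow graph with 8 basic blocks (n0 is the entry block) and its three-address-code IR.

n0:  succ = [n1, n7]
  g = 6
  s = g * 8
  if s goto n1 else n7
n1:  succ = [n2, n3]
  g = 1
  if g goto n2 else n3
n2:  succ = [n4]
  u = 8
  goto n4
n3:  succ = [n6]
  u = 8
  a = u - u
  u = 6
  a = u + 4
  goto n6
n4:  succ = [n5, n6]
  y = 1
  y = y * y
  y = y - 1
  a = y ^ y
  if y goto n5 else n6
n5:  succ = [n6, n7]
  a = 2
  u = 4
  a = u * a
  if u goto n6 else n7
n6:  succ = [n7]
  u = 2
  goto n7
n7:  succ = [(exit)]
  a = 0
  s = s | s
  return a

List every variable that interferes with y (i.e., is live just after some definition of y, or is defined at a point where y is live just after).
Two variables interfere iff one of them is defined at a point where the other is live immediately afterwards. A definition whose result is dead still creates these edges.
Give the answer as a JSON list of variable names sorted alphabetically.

def/use:
  n0: def={g,s} ue=∅
  n1: def={g} ue=∅
  n2: def={u} ue=∅
  n3: def={a,u} ue=∅
  n4: def={a,y} ue=∅
  n5: def={a,u} ue=∅
  n6: def={u} ue=∅
  n7: def={a,s} ue={s}

Live sets:
  n0: in=∅ out={s}
  n1: in={s} out={s}
  n2: in={s} out={s}
  n3: in={s} out={s}
  n4: in={s} out={s}
  n5: in={s} out={s}
  n6: in={s} out={s}
  n7: in={s} out=∅

Interfere edges:
  a↔{s,u,y}
  g↔{s}
  s↔{a,g,u,y}
  u↔{a,s}
  y↔{a,s}

N(y) = ["a", "s"]

Answer: ["a", "s"]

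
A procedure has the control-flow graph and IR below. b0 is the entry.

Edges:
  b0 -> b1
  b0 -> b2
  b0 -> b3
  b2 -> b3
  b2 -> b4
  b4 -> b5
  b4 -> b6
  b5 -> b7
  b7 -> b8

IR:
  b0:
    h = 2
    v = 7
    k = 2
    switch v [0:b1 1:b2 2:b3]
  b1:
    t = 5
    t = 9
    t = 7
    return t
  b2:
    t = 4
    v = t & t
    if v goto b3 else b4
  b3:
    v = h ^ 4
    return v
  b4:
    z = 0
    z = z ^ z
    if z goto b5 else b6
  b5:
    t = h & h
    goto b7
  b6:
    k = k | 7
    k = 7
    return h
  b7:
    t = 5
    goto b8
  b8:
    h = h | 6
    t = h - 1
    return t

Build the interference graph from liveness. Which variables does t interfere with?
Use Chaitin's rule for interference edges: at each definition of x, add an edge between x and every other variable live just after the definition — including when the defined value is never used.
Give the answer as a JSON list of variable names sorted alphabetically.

Answer: ["h", "k"]

Analysis:
def/use:
  b0: {h,k,v} / ∅
  b1: {t} / ∅
  b2: {t,v} / ∅
  b3: {v} / {h}
  b4: {z} / ∅
  b5: {t} / {h}
  b6: {k} / {h,k}
  b7: {t} / ∅
  b8: {h,t} / {h}

Liveness:
  b0: in=∅ out={h,k}
  b1: in=∅ out=∅
  b2: in={h,k} out={h,k}
  b3: in={h} out=∅
  b4: in={h,k} out={h,k}
  b5: in={h} out={h}
  b6: in={h,k} out=∅
  b7: in={h} out={h}
  b8: in={h} out=∅

Conflict graph:
  h: {k,t,v,z}
  k: {h,t,v,z}
  t: {h,k}
  v: {h,k}
  z: {h,k}

N(t) = ["h", "k"]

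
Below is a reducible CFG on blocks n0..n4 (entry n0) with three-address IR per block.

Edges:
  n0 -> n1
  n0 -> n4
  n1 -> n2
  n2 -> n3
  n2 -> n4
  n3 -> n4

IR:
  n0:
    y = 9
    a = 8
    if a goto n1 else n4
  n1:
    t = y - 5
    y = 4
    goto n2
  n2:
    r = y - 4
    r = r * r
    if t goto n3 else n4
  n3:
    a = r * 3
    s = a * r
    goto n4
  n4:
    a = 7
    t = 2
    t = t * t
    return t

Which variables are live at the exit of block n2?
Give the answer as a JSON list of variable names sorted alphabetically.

Per-block:
  n0 def {a,y} use ∅
  n1 def {t,y} use {y}
  n2 def {r} use {t,y}
  n3 def {a,s} use {r}
  n4 def {a,t} use ∅

Liveness:
  n0 li=∅ lo={y}
  n1 li={y} lo={t,y}
  n2 li={t,y} lo={r}
  n3 li={r} lo=∅
  n4 li=∅ lo=∅

live-out(n2) = ["r"]

Answer: ["r"]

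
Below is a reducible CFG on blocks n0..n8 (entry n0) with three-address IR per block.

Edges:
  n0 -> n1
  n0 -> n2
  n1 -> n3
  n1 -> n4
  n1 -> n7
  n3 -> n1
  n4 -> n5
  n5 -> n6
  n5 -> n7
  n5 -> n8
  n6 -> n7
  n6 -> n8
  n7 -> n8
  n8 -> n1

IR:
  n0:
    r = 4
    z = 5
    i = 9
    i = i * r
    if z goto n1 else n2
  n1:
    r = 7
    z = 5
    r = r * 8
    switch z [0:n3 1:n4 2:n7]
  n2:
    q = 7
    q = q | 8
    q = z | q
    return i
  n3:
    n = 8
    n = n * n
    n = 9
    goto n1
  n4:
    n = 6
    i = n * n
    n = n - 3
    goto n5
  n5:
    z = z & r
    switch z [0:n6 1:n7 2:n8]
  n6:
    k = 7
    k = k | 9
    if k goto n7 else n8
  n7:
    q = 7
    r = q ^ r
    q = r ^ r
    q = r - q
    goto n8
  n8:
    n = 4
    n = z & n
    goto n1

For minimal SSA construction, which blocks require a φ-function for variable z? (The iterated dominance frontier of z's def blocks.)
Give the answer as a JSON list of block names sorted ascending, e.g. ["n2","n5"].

idom tree: n1←n0 n2←n0 n3←n1 n4←n1 n5←n4 n6←n5 n7←n1 n8←n1
Dom∩ at merges:
  n1: preds {n0,n3,n8}: {n0} ∩ {n0,n1,n3} ∩ {n0,n1,n8} = {n0}; idom=n0
  n7: preds {n1,n5,n6}: {n0,n1} ∩ {n0,n1,n4,n5} ∩ {n0,n1,n4,n5,n6} = {n0,n1}; idom=n1
  n8: preds {n5,n6,n7}: {n0,n1,n4,n5} ∩ {n0,n1,n4,n5,n6} ∩ {n0,n1,n7} = {n0,n1}; idom=n1

DF derivation:
  join n1 pred n0: · stop@n0
  join n1 pred n3: n3→n1 stop@n0
  join n1 pred n8: n8→n1 stop@n0
  join n7 pred n1: · stop@n1
  join n7 pred n5: n5→n4 stop@n1
  join n7 pred n6: n6→n5→n4 stop@n1
  join n8 pred n5: n5→n4 stop@n1
  join n8 pred n6: n6→n5→n4 stop@n1
  join n8 pred n7: n7 stop@n1
  DF(n0)=∅
  DF(n1)={n1}
  DF(n2)=∅
  DF(n3)={n1}
  DF(n4)={n7,n8}
  DF(n5)={n7,n8}
  DF(n6)={n7,n8}
  DF(n7)={n8}
  DF(n8)={n1}

φ for z: defs {n0,n1,n5}
  DF⁺ = {n1,n7,n8}

Answer: ["n1", "n7", "n8"]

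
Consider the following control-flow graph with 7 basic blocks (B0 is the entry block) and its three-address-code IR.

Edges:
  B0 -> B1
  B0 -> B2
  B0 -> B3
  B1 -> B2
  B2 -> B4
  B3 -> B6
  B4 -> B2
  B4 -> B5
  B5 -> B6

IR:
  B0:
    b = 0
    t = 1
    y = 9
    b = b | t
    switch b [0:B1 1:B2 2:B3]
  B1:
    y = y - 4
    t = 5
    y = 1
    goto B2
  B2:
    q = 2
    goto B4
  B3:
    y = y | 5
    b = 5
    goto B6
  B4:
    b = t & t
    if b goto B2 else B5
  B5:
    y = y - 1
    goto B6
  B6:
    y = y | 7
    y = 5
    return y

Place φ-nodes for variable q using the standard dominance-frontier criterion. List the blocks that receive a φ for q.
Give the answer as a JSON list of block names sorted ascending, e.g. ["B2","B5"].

Answer: ["B2", "B6"]

Derivation:
idom tree: B1←B0 B2←B0 B3←B0 B4←B2 B5←B4 B6←B0
Join-block Dom:
  B2: preds {B0,B1,B4}: {B0} ∩ {B0,B1} ∩ {B0,B2,B4} = {B0}; idom=B0
  B6: preds {B3,B5}: {B0,B3} ∩ {B0,B2,B4,B5} = {B0}; idom=B0

DF walk-up:
  join B2 pred B0: · stop@B0
  join B2 pred B1: B1 stop@B0
  join B2 pred B4: B4→B2 stop@B0
  join B6 pred B3: B3 stop@B0
  join B6 pred B5: B5→B4→B2 stop@B0
  DF(B0)=∅
  DF(B1)={B2}
  DF(B2)={B2,B6}
  DF(B3)={B6}
  DF(B4)={B2,B6}
  DF(B5)={B6}
  DF(B6)=∅

φ for q: defs {B2}
  DF⁺ = {B2,B6}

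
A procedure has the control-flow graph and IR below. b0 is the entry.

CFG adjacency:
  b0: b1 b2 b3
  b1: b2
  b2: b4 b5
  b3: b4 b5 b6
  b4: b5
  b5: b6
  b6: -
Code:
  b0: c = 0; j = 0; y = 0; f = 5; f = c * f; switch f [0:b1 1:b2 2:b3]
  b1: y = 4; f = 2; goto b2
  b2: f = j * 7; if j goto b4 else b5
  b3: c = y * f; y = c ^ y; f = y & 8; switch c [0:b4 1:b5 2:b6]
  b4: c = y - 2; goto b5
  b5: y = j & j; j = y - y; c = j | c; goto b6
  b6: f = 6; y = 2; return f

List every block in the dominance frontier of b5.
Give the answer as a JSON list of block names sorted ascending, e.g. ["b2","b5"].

Answer: ["b6"]

Working:
idom tree: b1←b0 b2←b0 b3←b0 b4←b0 b5←b0 b6←b0
Dom at joins:
  b2: preds {b0,b1}: {b0} ∩ {b0,b1} = {b0}; idom=b0
  b4: preds {b2,b3}: {b0,b2} ∩ {b0,b3} = {b0}; idom=b0
  b5: preds {b2,b3,b4}: {b0,b2} ∩ {b0,b3} ∩ {b0,b4} = {b0}; idom=b0
  b6: preds {b3,b5}: {b0,b3} ∩ {b0,b5} = {b0}; idom=b0

Frontier:
  join b2 pred b0: · stop@b0
  join b2 pred b1: b1 stop@b0
  join b4 pred b2: b2 stop@b0
  join b4 pred b3: b3 stop@b0
  join b5 pred b2: b2 stop@b0
  join b5 pred b3: b3 stop@b0
  join b5 pred b4: b4 stop@b0
  join b6 pred b3: b3 stop@b0
  join b6 pred b5: b5 stop@b0
  b0: DF=∅
  b1: DF={b2}
  b2: DF={b4,b5}
  b3: DF={b4,b5,b6}
  b4: DF={b5}
  b5: DF={b6}
  b6: DF=∅

DF(b5) = ["b6"]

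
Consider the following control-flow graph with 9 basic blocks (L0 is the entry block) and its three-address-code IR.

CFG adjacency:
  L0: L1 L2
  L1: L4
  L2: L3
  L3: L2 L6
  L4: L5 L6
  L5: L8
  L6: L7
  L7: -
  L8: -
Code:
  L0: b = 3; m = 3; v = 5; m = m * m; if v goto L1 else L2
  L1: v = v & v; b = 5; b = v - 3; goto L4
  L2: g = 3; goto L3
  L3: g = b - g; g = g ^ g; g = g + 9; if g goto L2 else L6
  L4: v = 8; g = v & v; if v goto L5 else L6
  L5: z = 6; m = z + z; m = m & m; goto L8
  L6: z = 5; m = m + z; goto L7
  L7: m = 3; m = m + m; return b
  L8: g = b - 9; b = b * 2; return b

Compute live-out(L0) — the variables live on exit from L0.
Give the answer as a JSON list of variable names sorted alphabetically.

Answer: ["b", "m", "v"]

Derivation:
Per-block:
  L0: def={b,m,v} ue=∅
  L1: def={b,v} ue={v}
  L2: def={g} ue=∅
  L3: def={g} ue={b,g}
  L4: def={g,v} ue=∅
  L5: def={m,z} ue=∅
  L6: def={m,z} ue={m}
  L7: def={m} ue={b}
  L8: def={b,g} ue={b}

Backward fixpoint:
  L0: in=∅ out={b,m,v}
  L1: in={m,v} out={b,m}
  L2: in={b,m} out={b,g,m}
  L3: in={b,g,m} out={b,m}
  L4: in={b,m} out={b,m}
  L5: in={b} out={b}
  L6: in={b,m} out={b}
  L7: in={b} out=∅
  L8: in={b} out=∅

live-out(L0) = ["b", "m", "v"]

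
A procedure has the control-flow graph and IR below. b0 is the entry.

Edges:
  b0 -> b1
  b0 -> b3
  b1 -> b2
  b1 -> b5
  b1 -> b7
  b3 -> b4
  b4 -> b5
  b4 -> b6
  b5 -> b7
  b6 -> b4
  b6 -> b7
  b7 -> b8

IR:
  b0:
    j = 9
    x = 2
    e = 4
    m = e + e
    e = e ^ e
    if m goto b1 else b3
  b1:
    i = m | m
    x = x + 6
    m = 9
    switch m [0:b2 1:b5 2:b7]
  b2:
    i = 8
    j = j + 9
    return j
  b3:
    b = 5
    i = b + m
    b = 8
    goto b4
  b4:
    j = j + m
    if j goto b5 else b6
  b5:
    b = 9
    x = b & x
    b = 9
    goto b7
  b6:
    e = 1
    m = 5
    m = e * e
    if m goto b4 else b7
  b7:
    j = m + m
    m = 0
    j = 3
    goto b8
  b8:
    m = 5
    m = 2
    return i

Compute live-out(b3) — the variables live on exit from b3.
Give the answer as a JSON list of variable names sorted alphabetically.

def/use:
  b0 def {e,j,m,x} use ∅
  b1 def {i,m,x} use {m,x}
  b2 def {i,j} use {j}
  b3 def {b,i} use {m}
  b4 def {j} use {j,m}
  b5 def {b,x} use {x}
  b6 def {e,m} use ∅
  b7 def {j,m} use {m}
  b8 def {m} use {i}

Live sets:
  b0: in=∅ out={j,m,x}
  b1: in={j,m,x} out={i,j,m,x}
  b2: in={j} out=∅
  b3: in={j,m,x} out={i,j,m,x}
  b4: in={i,j,m,x} out={i,j,m,x}
  b5: in={i,m,x} out={i,m}
  b6: in={i,j,x} out={i,j,m,x}
  b7: in={i,m} out={i}
  b8: in={i} out=∅

live-out(b3) = ["i", "j", "m", "x"]

Answer: ["i", "j", "m", "x"]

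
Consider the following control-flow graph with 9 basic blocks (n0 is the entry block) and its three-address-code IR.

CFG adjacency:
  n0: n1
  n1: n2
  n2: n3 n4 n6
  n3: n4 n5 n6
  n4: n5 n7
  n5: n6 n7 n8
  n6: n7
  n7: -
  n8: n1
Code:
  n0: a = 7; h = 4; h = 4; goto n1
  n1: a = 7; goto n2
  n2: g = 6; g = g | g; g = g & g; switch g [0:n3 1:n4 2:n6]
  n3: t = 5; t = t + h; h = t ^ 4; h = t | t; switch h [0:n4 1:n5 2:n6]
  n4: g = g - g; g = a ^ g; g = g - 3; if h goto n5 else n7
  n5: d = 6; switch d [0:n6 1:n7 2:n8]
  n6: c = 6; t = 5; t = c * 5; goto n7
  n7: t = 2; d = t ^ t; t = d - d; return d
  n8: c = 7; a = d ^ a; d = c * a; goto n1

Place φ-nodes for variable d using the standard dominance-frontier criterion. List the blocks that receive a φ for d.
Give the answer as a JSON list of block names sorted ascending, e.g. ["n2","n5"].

Answer: ["n1", "n6", "n7"]

Analysis:
idom tree: n1←n0 n2←n1 n3←n2 n4←n2 n5←n2 n6←n2 n7←n2 n8←n5
Dom∩ at merges:
  n1: preds {n0,n8}: {n0} ∩ {n0,n1,n2,n5,n8} = {n0}; idom=n0
  n4: preds {n2,n3}: {n0,n1,n2} ∩ {n0,n1,n2,n3} = {n0,n1,n2}; idom=n2
  n5: preds {n3,n4}: {n0,n1,n2,n3} ∩ {n0,n1,n2,n4} = {n0,n1,n2}; idom=n2
  n6: preds {n2,n3,n5}: {n0,n1,n2} ∩ {n0,n1,n2,n3} ∩ {n0,n1,n2,n5} = {n0,n1,n2}; idom=n2
  n7: preds {n4,n5,n6}: {n0,n1,n2,n4} ∩ {n0,n1,n2,n5} ∩ {n0,n1,n2,n6} = {n0,n1,n2}; idom=n2

Frontier:
  join n1 pred n0: · stop@n0
  join n1 pred n8: n8→n5→n2→n1 stop@n0
  join n4 pred n2: · stop@n2
  join n4 pred n3: n3 stop@n2
  join n5 pred n3: n3 stop@n2
  join n5 pred n4: n4 stop@n2
  join n6 pred n2: · stop@n2
  join n6 pred n3: n3 stop@n2
  join n6 pred n5: n5 stop@n2
  join n7 pred n4: n4 stop@n2
  join n7 pred n5: n5 stop@n2
  join n7 pred n6: n6 stop@n2
  n0: DF=∅
  n1: DF={n1}
  n2: DF={n1}
  n3: DF={n4,n5,n6}
  n4: DF={n5,n7}
  n5: DF={n1,n6,n7}
  n6: DF={n7}
  n7: DF=∅
  n8: DF={n1}

φ for d: defs {n5,n7,n8}
  DF⁺ = {n1,n6,n7}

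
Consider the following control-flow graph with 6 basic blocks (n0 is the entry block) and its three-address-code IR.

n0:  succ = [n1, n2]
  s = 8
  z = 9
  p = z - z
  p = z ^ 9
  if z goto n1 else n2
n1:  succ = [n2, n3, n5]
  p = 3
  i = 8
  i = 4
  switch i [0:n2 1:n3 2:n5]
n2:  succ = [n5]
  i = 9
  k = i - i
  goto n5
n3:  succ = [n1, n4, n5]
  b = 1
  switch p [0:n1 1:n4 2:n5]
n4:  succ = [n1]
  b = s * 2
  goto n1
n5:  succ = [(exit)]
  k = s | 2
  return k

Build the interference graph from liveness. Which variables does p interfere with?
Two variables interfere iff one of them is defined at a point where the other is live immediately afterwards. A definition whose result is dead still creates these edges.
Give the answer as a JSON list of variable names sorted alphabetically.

Block summaries:
  n0: def={p,s,z} ue=∅
  n1: def={i,p} ue=∅
  n2: def={i,k} ue=∅
  n3: def={b} ue={p}
  n4: def={b} ue={s}
  n5: def={k} ue={s}

Live sets:
  n0 li=∅ lo={s}
  n1 li={s} lo={p,s}
  n2 li={s} lo={s}
  n3 li={p,s} lo={s}
  n4 li={s} lo={s}
  n5 li={s} lo=∅

Interference:
  b: {p,s}
  i: {p,s}
  k: {s}
  p: {b,i,s,z}
  s: {b,i,k,p,z}
  z: {p,s}

N(p) = ["b", "i", "s", "z"]

Answer: ["b", "i", "s", "z"]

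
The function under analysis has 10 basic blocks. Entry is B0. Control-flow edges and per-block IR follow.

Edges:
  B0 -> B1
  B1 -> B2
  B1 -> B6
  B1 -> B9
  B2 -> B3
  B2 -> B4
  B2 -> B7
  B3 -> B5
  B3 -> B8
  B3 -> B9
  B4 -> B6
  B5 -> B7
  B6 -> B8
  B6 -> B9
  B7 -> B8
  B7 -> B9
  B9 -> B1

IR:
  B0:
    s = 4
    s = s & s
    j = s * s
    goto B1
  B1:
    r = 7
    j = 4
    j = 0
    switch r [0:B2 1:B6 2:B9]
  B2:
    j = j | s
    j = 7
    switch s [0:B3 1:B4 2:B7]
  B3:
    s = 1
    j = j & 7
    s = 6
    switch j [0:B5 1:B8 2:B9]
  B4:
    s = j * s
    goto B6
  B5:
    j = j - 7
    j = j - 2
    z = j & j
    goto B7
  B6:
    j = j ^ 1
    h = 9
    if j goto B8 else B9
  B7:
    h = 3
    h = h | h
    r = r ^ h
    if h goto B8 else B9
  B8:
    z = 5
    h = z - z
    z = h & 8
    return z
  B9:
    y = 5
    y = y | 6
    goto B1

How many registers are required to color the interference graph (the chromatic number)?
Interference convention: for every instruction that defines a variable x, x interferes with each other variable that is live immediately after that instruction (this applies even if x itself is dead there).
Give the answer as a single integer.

Per-block:
  B0 def {j,s} use ∅
  B1 def {j,r} use ∅
  B2 def {j} use {j,s}
  B3 def {j,s} use {j}
  B4 def {s} use {j,s}
  B5 def {j,z} use {j}
  B6 def {h,j} use {j}
  B7 def {h,r} use {r}
  B8 def {h,z} use ∅
  B9 def {y} use ∅

Live sets:
  B0: in=∅ out={s}
  B1: in={s} out={j,r,s}
  B2: in={j,r,s} out={j,r,s}
  B3: in={j,r} out={j,r,s}
  B4: in={j,s} out={j,s}
  B5: in={j,r,s} out={r,s}
  B6: in={j,s} out={s}
  B7: in={r,s} out={s}
  B8: in=∅ out=∅
  B9: in={s} out={s}

Conflict graph:
  h: {j,r,s}
  j: {h,r,s}
  r: {h,j,s,z}
  s: {h,j,r,y,z}
  y: {s}
  z: {r,s}

Registers:
  {h,j,r,s} pairwise interfere (4-clique) ⇒ χ ≥ 4
  assign h→R2 j→R3 r→R1 s→R0 y→R1 z→R2 — no edge inside a register ⇒ χ ≤ 4
  χ = 4

Answer: 4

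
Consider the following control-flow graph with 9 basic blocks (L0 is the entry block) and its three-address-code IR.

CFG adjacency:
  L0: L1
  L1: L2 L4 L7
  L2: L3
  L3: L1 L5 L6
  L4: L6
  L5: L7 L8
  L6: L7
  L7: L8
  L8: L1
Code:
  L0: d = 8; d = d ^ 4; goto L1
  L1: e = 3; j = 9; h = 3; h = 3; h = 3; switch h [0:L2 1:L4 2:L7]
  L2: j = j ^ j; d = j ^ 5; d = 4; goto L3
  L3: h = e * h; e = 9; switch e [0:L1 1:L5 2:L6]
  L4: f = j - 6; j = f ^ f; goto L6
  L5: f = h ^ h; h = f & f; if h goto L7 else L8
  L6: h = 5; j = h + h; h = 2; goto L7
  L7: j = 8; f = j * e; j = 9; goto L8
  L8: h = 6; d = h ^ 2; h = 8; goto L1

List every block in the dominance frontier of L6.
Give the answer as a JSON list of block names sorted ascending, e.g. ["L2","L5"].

idom tree: L1←L0 L2←L1 L3←L2 L4←L1 L5←L3 L6←L1 L7←L1 L8←L1
Join-block Dom:
  L1: preds {L0,L3,L8}: {L0} ∩ {L0,L1,L2,L3} ∩ {L0,L1,L8} = {L0}; idom=L0
  L6: preds {L3,L4}: {L0,L1,L2,L3} ∩ {L0,L1,L4} = {L0,L1}; idom=L1
  L7: preds {L1,L5,L6}: {L0,L1} ∩ {L0,L1,L2,L3,L5} ∩ {L0,L1,L6} = {L0,L1}; idom=L1
  L8: preds {L5,L7}: {L0,L1,L2,L3,L5} ∩ {L0,L1,L7} = {L0,L1}; idom=L1

DF walk-up:
  join L1 pred L0: · stop@L0
  join L1 pred L3: L3→L2→L1 stop@L0
  join L1 pred L8: L8→L1 stop@L0
  join L6 pred L3: L3→L2 stop@L1
  join L6 pred L4: L4 stop@L1
  join L7 pred L1: · stop@L1
  join L7 pred L5: L5→L3→L2 stop@L1
  join L7 pred L6: L6 stop@L1
  join L8 pred L5: L5→L3→L2 stop@L1
  join L8 pred L7: L7 stop@L1
  DF(L0)=∅
  DF(L1)={L1}
  DF(L2)={L1,L6,L7,L8}
  DF(L3)={L1,L6,L7,L8}
  DF(L4)={L6}
  DF(L5)={L7,L8}
  DF(L6)={L7}
  DF(L7)={L8}
  DF(L8)={L1}

DF(L6) = ["L7"]

Answer: ["L7"]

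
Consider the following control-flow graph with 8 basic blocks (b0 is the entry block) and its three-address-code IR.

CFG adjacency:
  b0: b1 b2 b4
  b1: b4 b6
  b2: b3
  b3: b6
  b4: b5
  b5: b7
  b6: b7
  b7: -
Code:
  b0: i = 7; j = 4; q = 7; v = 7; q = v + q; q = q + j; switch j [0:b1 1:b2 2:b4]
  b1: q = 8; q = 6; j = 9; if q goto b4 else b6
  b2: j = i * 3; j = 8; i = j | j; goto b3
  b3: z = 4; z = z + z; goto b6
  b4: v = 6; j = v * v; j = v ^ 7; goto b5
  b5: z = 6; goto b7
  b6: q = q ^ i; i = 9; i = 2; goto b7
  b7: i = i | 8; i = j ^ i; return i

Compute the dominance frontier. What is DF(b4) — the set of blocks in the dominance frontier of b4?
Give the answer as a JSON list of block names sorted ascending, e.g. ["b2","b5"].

Answer: ["b7"]

Working:
idom tree: b1←b0 b2←b0 b3←b2 b4←b0 b5←b4 b6←b0 b7←b0
Dom∩ at merges:
  b4: preds {b0,b1}: {b0} ∩ {b0,b1} = {b0}; idom=b0
  b6: preds {b1,b3}: {b0,b1} ∩ {b0,b2,b3} = {b0}; idom=b0
  b7: preds {b5,b6}: {b0,b4,b5} ∩ {b0,b6} = {b0}; idom=b0

Frontier:
  b4←b0: walk · to b0
  b4←b1: walk b1 to b0
  b6←b1: walk b1 to b0
  b6←b3: walk b3→b2 to b0
  b7←b5: walk b5→b4 to b0
  b7←b6: walk b6 to b0
  DF(b0)=∅
  DF(b1)={b4,b6}
  DF(b2)={b6}
  DF(b3)={b6}
  DF(b4)={b7}
  DF(b5)={b7}
  DF(b6)={b7}
  DF(b7)=∅

DF(b4) = ["b7"]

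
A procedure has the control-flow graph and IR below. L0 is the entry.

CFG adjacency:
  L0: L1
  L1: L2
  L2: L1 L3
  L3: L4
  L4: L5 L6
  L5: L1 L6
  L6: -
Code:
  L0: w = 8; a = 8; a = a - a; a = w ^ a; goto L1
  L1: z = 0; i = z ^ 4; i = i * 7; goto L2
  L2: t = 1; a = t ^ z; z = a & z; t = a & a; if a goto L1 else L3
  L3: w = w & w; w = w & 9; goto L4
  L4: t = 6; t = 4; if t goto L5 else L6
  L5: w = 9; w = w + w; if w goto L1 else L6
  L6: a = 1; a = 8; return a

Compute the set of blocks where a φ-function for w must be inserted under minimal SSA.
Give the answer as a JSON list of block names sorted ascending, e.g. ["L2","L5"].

idom tree: L1←L0 L2←L1 L3←L2 L4←L3 L5←L4 L6←L4
Dom∩ at merges:
  L1: preds {L0,L2,L5}: {L0} ∩ {L0,L1,L2} ∩ {L0,L1,L2,L3,L4,L5} = {L0}; idom=L0
  L6: preds {L4,L5}: {L0,L1,L2,L3,L4} ∩ {L0,L1,L2,L3,L4,L5} = {L0,L1,L2,L3,L4}; idom=L4

DF walk-up:
  L1←L0: walk · to L0
  L1←L2: walk L2→L1 to L0
  L1←L5: walk L5→L4→L3→L2→L1 to L0
  L6←L4: walk · to L4
  L6←L5: walk L5 to L4
  L0: DF=∅
  L1: DF={L1}
  L2: DF={L1}
  L3: DF={L1}
  L4: DF={L1}
  L5: DF={L1,L6}
  L6: DF=∅

φ for w: defs {L0,L3,L5}
  DF⁺ = {L1,L6}

Answer: ["L1", "L6"]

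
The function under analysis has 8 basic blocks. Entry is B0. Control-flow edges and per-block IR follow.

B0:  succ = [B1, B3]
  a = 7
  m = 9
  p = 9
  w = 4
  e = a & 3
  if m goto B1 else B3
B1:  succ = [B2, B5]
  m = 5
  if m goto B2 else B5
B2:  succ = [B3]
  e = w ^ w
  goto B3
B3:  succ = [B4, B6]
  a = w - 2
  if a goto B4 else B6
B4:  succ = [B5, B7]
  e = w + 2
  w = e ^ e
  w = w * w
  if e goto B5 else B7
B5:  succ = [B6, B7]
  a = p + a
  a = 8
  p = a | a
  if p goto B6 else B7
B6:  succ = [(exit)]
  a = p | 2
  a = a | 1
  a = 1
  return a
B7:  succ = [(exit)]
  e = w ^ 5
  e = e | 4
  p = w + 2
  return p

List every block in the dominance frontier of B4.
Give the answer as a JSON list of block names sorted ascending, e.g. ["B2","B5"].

Answer: ["B5", "B7"]

Analysis:
idom tree: B1←B0 B2←B1 B3←B0 B4←B3 B5←B0 B6←B0 B7←B0
Join-block Dom:
  B3: preds {B0,B2}: {B0} ∩ {B0,B1,B2} = {B0}; idom=B0
  B5: preds {B1,B4}: {B0,B1} ∩ {B0,B3,B4} = {B0}; idom=B0
  B6: preds {B3,B5}: {B0,B3} ∩ {B0,B5} = {B0}; idom=B0
  B7: preds {B4,B5}: {B0,B3,B4} ∩ {B0,B5} = {B0}; idom=B0

DF derivation:
  join B3 pred B0: · stop@B0
  join B3 pred B2: B2→B1 stop@B0
  join B5 pred B1: B1 stop@B0
  join B5 pred B4: B4→B3 stop@B0
  join B6 pred B3: B3 stop@B0
  join B6 pred B5: B5 stop@B0
  join B7 pred B4: B4→B3 stop@B0
  join B7 pred B5: B5 stop@B0
  DF(B0)=∅
  DF(B1)={B3,B5}
  DF(B2)={B3}
  DF(B3)={B5,B6,B7}
  DF(B4)={B5,B7}
  DF(B5)={B6,B7}
  DF(B6)=∅
  DF(B7)=∅

DF(B4) = ["B5", "B7"]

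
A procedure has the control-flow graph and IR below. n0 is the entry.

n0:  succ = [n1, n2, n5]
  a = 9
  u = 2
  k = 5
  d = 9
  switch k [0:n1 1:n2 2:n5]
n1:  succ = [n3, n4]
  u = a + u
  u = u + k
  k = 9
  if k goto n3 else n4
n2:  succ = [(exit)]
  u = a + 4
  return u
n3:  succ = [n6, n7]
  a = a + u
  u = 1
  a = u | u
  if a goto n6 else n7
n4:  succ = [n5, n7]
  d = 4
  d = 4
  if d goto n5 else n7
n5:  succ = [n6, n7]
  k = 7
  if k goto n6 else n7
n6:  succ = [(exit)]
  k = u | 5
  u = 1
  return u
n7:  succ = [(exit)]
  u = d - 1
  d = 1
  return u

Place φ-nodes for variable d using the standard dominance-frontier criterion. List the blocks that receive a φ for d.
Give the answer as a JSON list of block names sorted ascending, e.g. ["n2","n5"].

Answer: ["n5", "n6", "n7"]

Analysis:
idom tree: n1←n0 n2←n0 n3←n1 n4←n1 n5←n0 n6←n0 n7←n0
Dom∩ at merges:
  n5: preds {n0,n4}: {n0} ∩ {n0,n1,n4} = {n0}; idom=n0
  n6: preds {n3,n5}: {n0,n1,n3} ∩ {n0,n5} = {n0}; idom=n0
  n7: preds {n3,n4,n5}: {n0,n1,n3} ∩ {n0,n1,n4} ∩ {n0,n5} = {n0}; idom=n0

DF walk-up:
  n5←n0: walk · to n0
  n5←n4: walk n4→n1 to n0
  n6←n3: walk n3→n1 to n0
  n6←n5: walk n5 to n0
  n7←n3: walk n3→n1 to n0
  n7←n4: walk n4→n1 to n0
  n7←n5: walk n5 to n0
  DF(n0)=∅
  DF(n1)={n5,n6,n7}
  DF(n2)=∅
  DF(n3)={n6,n7}
  DF(n4)={n5,n7}
  DF(n5)={n6,n7}
  DF(n6)=∅
  DF(n7)=∅

φ for d: defs {n0,n4,n7}
  DF⁺ = {n5,n6,n7}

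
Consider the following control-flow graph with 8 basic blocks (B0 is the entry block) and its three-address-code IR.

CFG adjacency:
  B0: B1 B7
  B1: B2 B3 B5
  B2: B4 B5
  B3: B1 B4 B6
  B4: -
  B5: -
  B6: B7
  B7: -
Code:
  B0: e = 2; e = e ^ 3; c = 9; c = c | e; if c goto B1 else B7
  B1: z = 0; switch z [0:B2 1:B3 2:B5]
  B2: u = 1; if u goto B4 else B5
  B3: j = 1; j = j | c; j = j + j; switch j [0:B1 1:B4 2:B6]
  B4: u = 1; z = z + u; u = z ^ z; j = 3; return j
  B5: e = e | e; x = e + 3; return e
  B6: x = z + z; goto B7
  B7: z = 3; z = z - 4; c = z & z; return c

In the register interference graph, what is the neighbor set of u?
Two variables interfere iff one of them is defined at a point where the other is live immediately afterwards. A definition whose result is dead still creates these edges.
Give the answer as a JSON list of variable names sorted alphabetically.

Block summaries:
  B0: {c,e} / ∅
  B1: {z} / ∅
  B2: {u} / ∅
  B3: {j} / {c}
  B4: {j,u,z} / {z}
  B5: {e,x} / {e}
  B6: {x} / {z}
  B7: {c,z} / ∅

Live sets:
  B0: in=∅ out={c,e}
  B1: in={c,e} out={c,e,z}
  B2: in={e,z} out={e,z}
  B3: in={c,e,z} out={c,e,z}
  B4: in={z} out=∅
  B5: in={e} out=∅
  B6: in={z} out=∅
  B7: in=∅ out=∅

Interfere edges:
  c↔{e,j,z}
  e↔{c,j,u,x,z}
  j↔{c,e,z}
  u↔{e,z}
  x↔{e}
  z↔{c,e,j,u}

N(u) = ["e", "z"]

Answer: ["e", "z"]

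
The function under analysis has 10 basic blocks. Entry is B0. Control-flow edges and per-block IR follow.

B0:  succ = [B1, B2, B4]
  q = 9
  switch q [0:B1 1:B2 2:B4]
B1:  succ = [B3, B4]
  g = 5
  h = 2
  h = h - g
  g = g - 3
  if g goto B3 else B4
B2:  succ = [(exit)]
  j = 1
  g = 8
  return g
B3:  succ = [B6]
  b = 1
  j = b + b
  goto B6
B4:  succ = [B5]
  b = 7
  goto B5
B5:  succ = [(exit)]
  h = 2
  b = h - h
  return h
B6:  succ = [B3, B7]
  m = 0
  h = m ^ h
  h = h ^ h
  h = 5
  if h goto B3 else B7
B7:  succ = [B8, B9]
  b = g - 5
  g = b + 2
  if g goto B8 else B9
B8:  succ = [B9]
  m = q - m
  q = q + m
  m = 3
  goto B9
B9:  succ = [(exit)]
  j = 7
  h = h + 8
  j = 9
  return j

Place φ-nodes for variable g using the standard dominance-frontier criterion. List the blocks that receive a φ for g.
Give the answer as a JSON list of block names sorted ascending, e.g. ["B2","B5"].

Answer: ["B4"]

Derivation:
idom tree: B1←B0 B2←B0 B3←B1 B4←B0 B5←B4 B6←B3 B7←B6 B8←B7 B9←B7
Join-block Dom:
  B3: preds {B1,B6}: {B0,B1} ∩ {B0,B1,B3,B6} = {B0,B1}; idom=B1
  B4: preds {B0,B1}: {B0} ∩ {B0,B1} = {B0}; idom=B0
  B9: preds {B7,B8}: {B0,B1,B3,B6,B7} ∩ {B0,B1,B3,B6,B7,B8} = {B0,B1,B3,B6,B7}; idom=B7

DF derivation:
  join B3 pred B1: · stop@B1
  join B3 pred B6: B6→B3 stop@B1
  join B4 pred B0: · stop@B0
  join B4 pred B1: B1 stop@B0
  join B9 pred B7: · stop@B7
  join B9 pred B8: B8 stop@B7
  DF(B0)=∅
  DF(B1)={B4}
  DF(B2)=∅
  DF(B3)={B3}
  DF(B4)=∅
  DF(B5)=∅
  DF(B6)={B3}
  DF(B7)=∅
  DF(B8)={B9}
  DF(B9)=∅

φ for g: defs {B1,B2,B7}
  DF⁺ = {B4}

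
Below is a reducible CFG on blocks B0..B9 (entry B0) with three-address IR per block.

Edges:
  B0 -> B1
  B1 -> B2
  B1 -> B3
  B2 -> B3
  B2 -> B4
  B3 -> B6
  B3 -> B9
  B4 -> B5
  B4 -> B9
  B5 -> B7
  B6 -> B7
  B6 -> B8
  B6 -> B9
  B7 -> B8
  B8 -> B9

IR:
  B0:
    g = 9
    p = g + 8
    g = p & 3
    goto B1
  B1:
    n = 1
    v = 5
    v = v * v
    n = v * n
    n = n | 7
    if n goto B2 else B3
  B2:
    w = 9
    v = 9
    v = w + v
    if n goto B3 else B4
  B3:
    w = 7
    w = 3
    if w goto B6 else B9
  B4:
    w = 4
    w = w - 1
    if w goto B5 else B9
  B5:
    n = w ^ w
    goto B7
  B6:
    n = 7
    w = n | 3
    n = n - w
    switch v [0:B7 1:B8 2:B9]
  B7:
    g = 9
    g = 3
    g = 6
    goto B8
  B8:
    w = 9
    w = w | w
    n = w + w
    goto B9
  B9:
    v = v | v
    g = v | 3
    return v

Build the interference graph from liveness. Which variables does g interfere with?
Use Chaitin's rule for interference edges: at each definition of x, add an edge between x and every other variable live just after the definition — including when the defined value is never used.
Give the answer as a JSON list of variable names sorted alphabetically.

Answer: ["v"]

Derivation:
def/use:
  B0: {g,p} / ∅
  B1: {n,v} / ∅
  B2: {v,w} / {n}
  B3: {w} / ∅
  B4: {w} / ∅
  B5: {n} / {w}
  B6: {n,w} / {v}
  B7: {g} / ∅
  B8: {n,w} / ∅
  B9: {g,v} / {v}

Live sets:
  B0: in=∅ out=∅
  B1: in=∅ out={n,v}
  B2: in={n} out={v}
  B3: in={v} out={v}
  B4: in={v} out={v,w}
  B5: in={v,w} out={v}
  B6: in={v} out={v}
  B7: in={v} out={v}
  B8: in={v} out={v}
  B9: in={v} out=∅

Interference:
  g — {v}
  n — {v,w}
  p — ∅
  v — {g,n,w}
  w — {n,v}

N(g) = ["v"]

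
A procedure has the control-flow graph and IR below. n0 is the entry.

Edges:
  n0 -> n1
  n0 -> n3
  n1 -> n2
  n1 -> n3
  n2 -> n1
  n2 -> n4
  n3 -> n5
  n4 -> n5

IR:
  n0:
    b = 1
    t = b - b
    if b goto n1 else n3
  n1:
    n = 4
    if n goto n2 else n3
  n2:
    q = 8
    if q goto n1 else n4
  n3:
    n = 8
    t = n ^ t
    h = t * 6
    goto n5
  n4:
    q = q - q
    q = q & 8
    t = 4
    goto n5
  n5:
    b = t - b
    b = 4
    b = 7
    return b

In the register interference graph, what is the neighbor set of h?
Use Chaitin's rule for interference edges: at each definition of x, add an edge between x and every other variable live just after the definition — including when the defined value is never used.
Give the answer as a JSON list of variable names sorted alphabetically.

Answer: ["b", "t"]

Working:
Per-block:
  n0: {b,t} / ∅
  n1: {n} / ∅
  n2: {q} / ∅
  n3: {h,n,t} / {t}
  n4: {q,t} / {q}
  n5: {b} / {b,t}

Backward fixpoint:
  n0: in=∅ out={b,t}
  n1: in={b,t} out={b,t}
  n2: in={b,t} out={b,q,t}
  n3: in={b,t} out={b,t}
  n4: in={b,q} out={b,t}
  n5: in={b,t} out=∅

Conflict graph:
  b↔{h,n,q,t}
  h↔{b,t}
  n↔{b,t}
  q↔{b,t}
  t↔{b,h,n,q}

N(h) = ["b", "t"]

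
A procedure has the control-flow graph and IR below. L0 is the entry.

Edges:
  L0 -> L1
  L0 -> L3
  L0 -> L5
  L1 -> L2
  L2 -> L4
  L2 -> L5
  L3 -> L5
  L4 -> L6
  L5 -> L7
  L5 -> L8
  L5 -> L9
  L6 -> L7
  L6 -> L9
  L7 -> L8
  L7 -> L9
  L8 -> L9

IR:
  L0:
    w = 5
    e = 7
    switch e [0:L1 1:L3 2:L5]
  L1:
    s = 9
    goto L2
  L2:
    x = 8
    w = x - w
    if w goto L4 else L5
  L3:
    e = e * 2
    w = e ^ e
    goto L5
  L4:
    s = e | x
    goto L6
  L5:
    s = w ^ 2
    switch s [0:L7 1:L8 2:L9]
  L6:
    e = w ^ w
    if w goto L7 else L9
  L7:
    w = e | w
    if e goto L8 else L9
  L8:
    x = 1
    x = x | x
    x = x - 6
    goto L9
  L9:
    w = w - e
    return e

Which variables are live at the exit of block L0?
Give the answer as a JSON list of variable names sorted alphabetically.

Answer: ["e", "w"]

Analysis:
Block summaries:
  L0: {e,w} / ∅
  L1: {s} / ∅
  L2: {w,x} / {w}
  L3: {e,w} / {e}
  L4: {s} / {e,x}
  L5: {s} / {w}
  L6: {e} / {w}
  L7: {w} / {e,w}
  L8: {x} / ∅
  L9: {w} / {e,w}

Backward fixpoint:
  live L0: ∅→{e,w}
  live L1: {e,w}→{e,w}
  live L2: {e,w}→{e,w,x}
  live L3: {e}→{e,w}
  live L4: {e,w,x}→{w}
  live L5: {e,w}→{e,w}
  live L6: {w}→{e,w}
  live L7: {e,w}→{e,w}
  live L8: {e,w}→{e,w}
  live L9: {e,w}→∅

live-out(L0) = ["e", "w"]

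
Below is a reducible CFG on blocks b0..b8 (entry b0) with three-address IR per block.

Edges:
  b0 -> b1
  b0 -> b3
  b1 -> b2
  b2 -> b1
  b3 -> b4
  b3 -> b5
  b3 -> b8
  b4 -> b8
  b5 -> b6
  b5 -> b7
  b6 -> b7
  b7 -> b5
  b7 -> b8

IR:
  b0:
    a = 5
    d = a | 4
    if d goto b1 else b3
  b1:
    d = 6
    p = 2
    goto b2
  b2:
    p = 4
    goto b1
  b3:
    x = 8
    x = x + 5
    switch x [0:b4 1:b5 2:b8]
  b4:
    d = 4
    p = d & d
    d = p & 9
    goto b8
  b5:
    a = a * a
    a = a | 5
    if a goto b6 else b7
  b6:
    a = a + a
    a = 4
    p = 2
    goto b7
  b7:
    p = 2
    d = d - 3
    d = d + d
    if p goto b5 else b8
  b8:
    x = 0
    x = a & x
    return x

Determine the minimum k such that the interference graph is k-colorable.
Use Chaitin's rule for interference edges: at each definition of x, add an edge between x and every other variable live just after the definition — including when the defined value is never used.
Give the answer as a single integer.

Answer: 3

Analysis:
def/use:
  b0 def {a,d} use ∅
  b1 def {d,p} use ∅
  b2 def {p} use ∅
  b3 def {x} use ∅
  b4 def {d,p} use ∅
  b5 def {a} use {a}
  b6 def {a,p} use {a}
  b7 def {d,p} use {d}
  b8 def {x} use {a}

Live sets:
  b0: in=∅ out={a,d}
  b1: in=∅ out=∅
  b2: in=∅ out=∅
  b3: in={a,d} out={a,d}
  b4: in={a} out={a}
  b5: in={a,d} out={a,d}
  b6: in={a,d} out={a,d}
  b7: in={a,d} out={a,d}
  b8: in={a} out=∅

Conflict graph:
  a: {d,p,x}
  d: {a,p,x}
  p: {a,d}
  x: {a,d}

Colouring:
  clique {a,d,p} ⇒ need ≥ 3
  3-colouring: c0={a}  c1={d}  c2={p,x}
  χ = 3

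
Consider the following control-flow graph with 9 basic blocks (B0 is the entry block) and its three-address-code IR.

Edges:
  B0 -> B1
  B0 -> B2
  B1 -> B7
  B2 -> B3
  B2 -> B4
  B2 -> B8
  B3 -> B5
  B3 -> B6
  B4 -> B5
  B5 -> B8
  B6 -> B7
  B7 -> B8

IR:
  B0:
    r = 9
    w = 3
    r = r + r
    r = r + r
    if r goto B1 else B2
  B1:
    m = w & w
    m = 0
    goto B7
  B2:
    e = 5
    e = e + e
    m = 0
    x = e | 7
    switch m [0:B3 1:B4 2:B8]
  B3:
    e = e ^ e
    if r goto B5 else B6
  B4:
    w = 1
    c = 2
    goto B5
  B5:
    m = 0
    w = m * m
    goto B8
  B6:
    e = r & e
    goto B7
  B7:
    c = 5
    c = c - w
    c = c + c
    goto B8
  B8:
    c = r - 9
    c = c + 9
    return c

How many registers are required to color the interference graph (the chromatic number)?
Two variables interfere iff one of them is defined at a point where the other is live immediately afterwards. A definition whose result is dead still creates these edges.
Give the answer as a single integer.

def/use:
  B0: def={r,w} ue=∅
  B1: def={m} ue={w}
  B2: def={e,m,x} ue=∅
  B3: def={e} ue={e,r}
  B4: def={c,w} ue=∅
  B5: def={m,w} ue=∅
  B6: def={e} ue={e,r}
  B7: def={c} ue={w}
  B8: def={c} ue={r}

Liveness:
  B0 li=∅ lo={r,w}
  B1 li={r,w} lo={r,w}
  B2 li={r,w} lo={e,r,w}
  B3 li={e,r,w} lo={e,r,w}
  B4 li={r} lo={r}
  B5 li={r} lo={r}
  B6 li={e,r,w} lo={r,w}
  B7 li={r,w} lo={r}
  B8 li={r} lo=∅

Interference:
  c: {r,w}
  e: {m,r,w,x}
  m: {e,r,w,x}
  r: {c,e,m,w,x}
  w: {c,e,m,r,x}
  x: {e,m,r,w}

Colouring:
  lower bound: {e,m,r,w,x} mutually conflict ⇒ χ ≥ 5
  assign c→r2 e→r2 m→r3 r→r0 w→r1 x→r4 — no edge inside a register ⇒ χ ≤ 5
  χ = 5

Answer: 5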